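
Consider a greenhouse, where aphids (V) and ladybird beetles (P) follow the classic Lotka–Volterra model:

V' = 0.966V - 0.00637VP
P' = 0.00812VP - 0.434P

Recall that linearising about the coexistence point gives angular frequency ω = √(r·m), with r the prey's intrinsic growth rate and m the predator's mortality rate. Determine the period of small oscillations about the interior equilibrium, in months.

Here r = 0.966 and m = 0.434, so r·m = 0.419.
ω = √0.419 = 0.647 per month, hence T = 2π/ω ≈ 9.7 months.

T ≈ 9.7 months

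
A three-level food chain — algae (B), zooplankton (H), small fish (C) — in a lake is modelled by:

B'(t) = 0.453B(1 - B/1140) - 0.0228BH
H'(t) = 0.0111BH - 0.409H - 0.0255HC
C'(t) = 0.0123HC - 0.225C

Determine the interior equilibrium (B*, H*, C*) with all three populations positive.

B* ≈ 90.4, H* ≈ 18.3, C* ≈ 23.3

From dC/dt = 0: 0.0123H* = 0.225, so H* = 18.3.
From dB/dt = 0: 0.453(1 - B*/1140) = 0.0228·18.3, giving B* = 1140·(1 - 0.921) = 90.4.
From dH/dt = 0: 0.0111·90.4 - 0.409 = 0.0255C*, so C* = 0.595/0.0255 = 23.3.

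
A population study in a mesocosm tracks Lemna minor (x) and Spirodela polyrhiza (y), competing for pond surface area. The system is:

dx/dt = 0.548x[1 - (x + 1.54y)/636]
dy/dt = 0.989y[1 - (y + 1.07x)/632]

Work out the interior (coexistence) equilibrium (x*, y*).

Setting both brackets to zero gives the nullclines x + 1.54y = 636 and 1.07x + y = 632.
Substituting y = 632 - 1.07x into the first: x(1 - 1.54·1.07) = 636 - 1.54·632.
So x* = -337/-0.648 = 521, and then y* = 632 - 1.07·521 = 74.9.

x* ≈ 521, y* ≈ 74.9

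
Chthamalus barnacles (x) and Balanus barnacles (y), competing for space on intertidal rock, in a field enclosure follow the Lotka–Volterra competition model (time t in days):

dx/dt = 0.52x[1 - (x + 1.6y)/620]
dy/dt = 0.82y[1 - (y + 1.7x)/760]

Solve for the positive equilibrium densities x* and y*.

Setting both brackets to zero gives the nullclines x + 1.6y = 620 and 1.7x + y = 760.
Substituting y = 760 - 1.7x into the first: x(1 - 1.6·1.7) = 620 - 1.6·760.
So x* = -596/-1.72 = 347, and then y* = 760 - 1.7·347 = 171.

x* ≈ 347, y* ≈ 171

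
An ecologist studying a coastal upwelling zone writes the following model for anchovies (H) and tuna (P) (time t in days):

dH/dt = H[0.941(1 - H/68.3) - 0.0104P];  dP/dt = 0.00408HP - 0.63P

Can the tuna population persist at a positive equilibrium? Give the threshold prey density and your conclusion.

Threshold H = 154; K < 154, so no, the predator goes extinct.

The predator equation gives dP/dt > 0 only when H > 0.63/0.00408 = 154.
Without the predator, H → K = 68.3. Since 68.3 < 154, the predator cannot invade.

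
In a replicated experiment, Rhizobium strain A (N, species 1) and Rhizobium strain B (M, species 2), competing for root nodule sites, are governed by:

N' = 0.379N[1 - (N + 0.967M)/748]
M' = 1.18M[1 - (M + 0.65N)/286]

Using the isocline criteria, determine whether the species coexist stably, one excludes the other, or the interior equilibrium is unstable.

species 1 excludes species 2

Compare the nullcline intercepts: K1/α12 = 748/0.967 = 774 > K2 = 286; K2/α21 = 286/0.65 = 440 < K1 = 748.
Since the inequalities point opposite ways, species 1 can invade but species 2 cannot.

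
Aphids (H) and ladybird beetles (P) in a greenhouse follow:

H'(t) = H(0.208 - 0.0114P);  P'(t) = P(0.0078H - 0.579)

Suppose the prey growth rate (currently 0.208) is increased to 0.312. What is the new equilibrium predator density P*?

P* ≈ 27.4

At the interior fixed point, setting dH/dt = 0 with H > 0 fixes P* = (prey growth rate)/(HP coefficient) — independent of the other coefficients.
With the change, P* = 0.312/0.0114 = 27.4; it rises from 18.2.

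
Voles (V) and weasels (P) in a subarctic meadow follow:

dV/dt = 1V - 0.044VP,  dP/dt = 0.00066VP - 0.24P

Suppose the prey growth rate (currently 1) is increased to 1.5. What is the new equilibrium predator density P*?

P* ≈ 34.1

At the interior fixed point, setting dV/dt = 0 with V > 0 fixes P* = (prey growth rate)/(VP coefficient) — independent of the other coefficients.
With the change, P* = 1.5/0.044 = 34.1; it rises from 22.7.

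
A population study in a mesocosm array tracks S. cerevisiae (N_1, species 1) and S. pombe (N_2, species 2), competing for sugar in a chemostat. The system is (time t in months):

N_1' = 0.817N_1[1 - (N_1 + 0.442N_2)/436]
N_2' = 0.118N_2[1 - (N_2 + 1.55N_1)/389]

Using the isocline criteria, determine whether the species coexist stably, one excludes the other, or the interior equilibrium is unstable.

species 1 excludes species 2

Compare the nullcline intercepts: K1/α12 = 436/0.442 = 986 > K2 = 389; K2/α21 = 389/1.55 = 251 < K1 = 436.
Since the inequalities point opposite ways, species 1 can invade but species 2 cannot.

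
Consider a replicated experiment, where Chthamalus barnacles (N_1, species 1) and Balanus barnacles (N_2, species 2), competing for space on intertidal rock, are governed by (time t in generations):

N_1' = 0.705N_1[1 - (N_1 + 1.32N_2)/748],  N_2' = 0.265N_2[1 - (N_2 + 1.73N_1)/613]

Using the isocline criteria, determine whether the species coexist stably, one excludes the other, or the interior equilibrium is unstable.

Compare the nullcline intercepts: K1/α12 = 748/1.32 = 567 < K2 = 613; K2/α21 = 613/1.73 = 354 < K1 = 748.
Since both are reversed, neither can invade when rare; the interior point is a saddle.

unstable coexistence (outcome depends on initial conditions)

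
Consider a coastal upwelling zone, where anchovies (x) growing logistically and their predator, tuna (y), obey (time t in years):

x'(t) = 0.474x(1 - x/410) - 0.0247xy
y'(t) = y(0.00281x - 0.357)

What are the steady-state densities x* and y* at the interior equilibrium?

From dy/dt = 0 with y > 0: 0.00281x* = 0.357, so x* = 127.
Substitute into dx/dt = 0: 0.474(1 - 127/410) = 0.0247y*.
The bracket is 0.69, giving y* = 0.327/0.0247 = 13.2.

x* ≈ 127, y* ≈ 13.2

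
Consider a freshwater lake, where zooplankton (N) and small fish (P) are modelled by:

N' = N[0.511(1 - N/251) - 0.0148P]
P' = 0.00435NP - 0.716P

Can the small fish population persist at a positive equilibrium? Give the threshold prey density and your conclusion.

The predator equation gives dP/dt > 0 only when N > 0.716/0.00435 = 165.
Without the predator, N → K = 251. Since 251 > 165, the predator can invade and persist.

Threshold N = 165; K > 165, so yes, the predator persists.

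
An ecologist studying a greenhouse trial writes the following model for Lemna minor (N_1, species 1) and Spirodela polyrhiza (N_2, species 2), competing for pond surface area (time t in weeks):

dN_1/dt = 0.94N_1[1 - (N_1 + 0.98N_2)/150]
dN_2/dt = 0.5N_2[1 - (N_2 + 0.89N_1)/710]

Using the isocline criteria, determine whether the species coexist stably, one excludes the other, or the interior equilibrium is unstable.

Compare the nullcline intercepts: K1/α12 = 150/0.98 = 153 < K2 = 710; K2/α21 = 710/0.89 = 798 > K1 = 150.
Since the inequalities point opposite ways, species 2 can invade but species 1 cannot.

species 2 excludes species 1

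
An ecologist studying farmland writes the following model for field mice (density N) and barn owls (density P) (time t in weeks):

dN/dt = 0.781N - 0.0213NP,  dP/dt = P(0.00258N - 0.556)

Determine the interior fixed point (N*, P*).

N* ≈ 216, P* ≈ 36.7

Set dP/dt = 0 with P > 0: 0.00258N - 0.556 = 0, so N* = 0.556/0.00258 = 216.
Set dN/dt = 0 with N > 0: 0.781 - 0.0213P = 0, so P* = 0.781/0.0213 = 36.7.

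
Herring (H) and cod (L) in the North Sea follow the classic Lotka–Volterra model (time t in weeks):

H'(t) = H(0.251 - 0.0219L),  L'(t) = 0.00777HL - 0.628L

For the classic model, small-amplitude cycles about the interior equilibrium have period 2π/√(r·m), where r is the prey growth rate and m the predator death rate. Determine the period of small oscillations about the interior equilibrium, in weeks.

Here r = 0.251 and m = 0.628, so r·m = 0.158.
ω = √0.158 = 0.397 per week, hence T = 2π/ω ≈ 15.8 weeks.

T ≈ 15.8 weeks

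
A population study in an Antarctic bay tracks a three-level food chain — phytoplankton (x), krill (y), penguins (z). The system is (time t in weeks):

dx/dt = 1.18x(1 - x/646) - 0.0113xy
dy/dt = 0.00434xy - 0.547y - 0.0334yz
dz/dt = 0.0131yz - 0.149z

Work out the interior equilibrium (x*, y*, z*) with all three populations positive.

x* ≈ 576, y* ≈ 11.4, z* ≈ 58.4

From dz/dt = 0: 0.0131y* = 0.149, so y* = 11.4.
From dx/dt = 0: 1.18(1 - x*/646) = 0.0113·11.4, giving x* = 646·(1 - 0.109) = 576.
From dy/dt = 0: 0.00434·576 - 0.547 = 0.0334z*, so z* = 1.95/0.0334 = 58.4.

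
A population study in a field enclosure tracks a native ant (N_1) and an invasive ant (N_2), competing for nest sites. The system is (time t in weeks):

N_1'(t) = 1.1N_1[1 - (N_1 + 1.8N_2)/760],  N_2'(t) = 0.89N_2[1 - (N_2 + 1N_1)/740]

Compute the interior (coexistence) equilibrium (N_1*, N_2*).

N_1* ≈ 715, N_2* ≈ 25

Setting both brackets to zero gives the nullclines N_1 + 1.8N_2 = 760 and 1N_1 + N_2 = 740.
Substituting N_2 = 740 - 1N_1 into the first: N_1(1 - 1.8·1) = 760 - 1.8·740.
So N_1* = -572/-0.8 = 715, and then N_2* = 740 - 1·715 = 25.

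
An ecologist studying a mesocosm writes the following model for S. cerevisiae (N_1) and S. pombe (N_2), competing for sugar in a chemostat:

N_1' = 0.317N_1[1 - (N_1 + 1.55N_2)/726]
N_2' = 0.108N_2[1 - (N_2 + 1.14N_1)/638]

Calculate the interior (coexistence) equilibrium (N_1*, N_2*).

Setting both brackets to zero gives the nullclines N_1 + 1.55N_2 = 726 and 1.14N_1 + N_2 = 638.
Substituting N_2 = 638 - 1.14N_1 into the first: N_1(1 - 1.55·1.14) = 726 - 1.55·638.
So N_1* = -263/-0.767 = 343, and then N_2* = 638 - 1.14·343 = 247.

N_1* ≈ 343, N_2* ≈ 247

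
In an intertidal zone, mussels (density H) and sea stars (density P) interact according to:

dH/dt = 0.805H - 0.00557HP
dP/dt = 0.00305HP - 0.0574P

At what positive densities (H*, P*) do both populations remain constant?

Set dP/dt = 0 with P > 0: 0.00305H - 0.0574 = 0, so H* = 0.0574/0.00305 = 18.8.
Set dH/dt = 0 with H > 0: 0.805 - 0.00557P = 0, so P* = 0.805/0.00557 = 145.

H* ≈ 18.8, P* ≈ 145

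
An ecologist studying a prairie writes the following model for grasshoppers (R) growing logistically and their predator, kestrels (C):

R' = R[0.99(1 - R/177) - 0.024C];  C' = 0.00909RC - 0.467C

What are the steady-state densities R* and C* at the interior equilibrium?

From dC/dt = 0 with C > 0: 0.00909R* = 0.467, so R* = 51.4.
Substitute into dR/dt = 0: 0.99(1 - 51.4/177) = 0.024C*.
The bracket is 0.71, giving C* = 0.703/0.024 = 29.3.

R* ≈ 51.4, C* ≈ 29.3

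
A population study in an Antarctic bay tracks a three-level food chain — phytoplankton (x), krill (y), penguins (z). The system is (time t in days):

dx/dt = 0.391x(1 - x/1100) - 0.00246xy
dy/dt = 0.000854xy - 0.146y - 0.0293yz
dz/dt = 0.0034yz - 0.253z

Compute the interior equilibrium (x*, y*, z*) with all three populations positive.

x* ≈ 585, y* ≈ 74.4, z* ≈ 12.1

From dz/dt = 0: 0.0034y* = 0.253, so y* = 74.4.
From dx/dt = 0: 0.391(1 - x*/1100) = 0.00246·74.4, giving x* = 1100·(1 - 0.468) = 585.
From dy/dt = 0: 0.000854·585 - 0.146 = 0.0293z*, so z* = 0.354/0.0293 = 12.1.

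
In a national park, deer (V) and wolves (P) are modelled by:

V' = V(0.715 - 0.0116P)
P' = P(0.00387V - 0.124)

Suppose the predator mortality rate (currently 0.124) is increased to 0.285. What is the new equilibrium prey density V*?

At the interior fixed point, setting dP/dt = 0 with P > 0 fixes V* = (predator death rate)/(VP coefficient) — independent of the other coefficients.
With the change, V* = 0.285/0.00387 = 73.6; it rises from 32.

V* ≈ 73.6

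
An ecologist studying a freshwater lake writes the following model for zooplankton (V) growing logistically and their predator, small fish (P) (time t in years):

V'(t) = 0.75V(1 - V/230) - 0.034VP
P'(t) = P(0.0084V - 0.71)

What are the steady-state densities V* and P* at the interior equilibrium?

From dP/dt = 0 with P > 0: 0.0084V* = 0.71, so V* = 84.5.
Substitute into dV/dt = 0: 0.75(1 - 84.5/230) = 0.034P*.
The bracket is 0.633, giving P* = 0.474/0.034 = 14.

V* ≈ 84.5, P* ≈ 14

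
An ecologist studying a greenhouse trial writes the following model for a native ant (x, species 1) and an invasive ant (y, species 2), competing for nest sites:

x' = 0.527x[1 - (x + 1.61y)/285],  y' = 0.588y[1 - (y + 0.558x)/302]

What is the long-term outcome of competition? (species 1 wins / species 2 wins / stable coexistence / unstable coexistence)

Compare the nullcline intercepts: K1/α12 = 285/1.61 = 177 < K2 = 302; K2/α21 = 302/0.558 = 541 > K1 = 285.
Since the inequalities point opposite ways, species 2 can invade but species 1 cannot.

species 2 excludes species 1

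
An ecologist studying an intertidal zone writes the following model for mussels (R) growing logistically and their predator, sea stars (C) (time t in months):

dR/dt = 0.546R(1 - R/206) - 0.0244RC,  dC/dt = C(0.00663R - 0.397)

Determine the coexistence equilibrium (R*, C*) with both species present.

From dC/dt = 0 with C > 0: 0.00663R* = 0.397, so R* = 59.9.
Substitute into dR/dt = 0: 0.546(1 - 59.9/206) = 0.0244C*.
The bracket is 0.709, giving C* = 0.387/0.0244 = 15.9.

R* ≈ 59.9, C* ≈ 15.9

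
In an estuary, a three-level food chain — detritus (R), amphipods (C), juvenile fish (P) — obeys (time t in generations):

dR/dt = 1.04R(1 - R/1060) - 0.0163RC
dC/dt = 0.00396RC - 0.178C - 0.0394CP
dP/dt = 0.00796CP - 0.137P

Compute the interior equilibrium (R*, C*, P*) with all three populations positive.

R* ≈ 774, C* ≈ 17.2, P* ≈ 73.3

From dP/dt = 0: 0.00796C* = 0.137, so C* = 17.2.
From dR/dt = 0: 1.04(1 - R*/1060) = 0.0163·17.2, giving R* = 1060·(1 - 0.27) = 774.
From dC/dt = 0: 0.00396·774 - 0.178 = 0.0394P*, so P* = 2.89/0.0394 = 73.3.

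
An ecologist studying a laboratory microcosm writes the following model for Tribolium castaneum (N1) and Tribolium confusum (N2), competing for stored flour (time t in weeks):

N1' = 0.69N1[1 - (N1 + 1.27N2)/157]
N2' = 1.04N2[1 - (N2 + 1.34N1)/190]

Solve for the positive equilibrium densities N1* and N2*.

N1* ≈ 120, N2* ≈ 29

Setting both brackets to zero gives the nullclines N1 + 1.27N2 = 157 and 1.34N1 + N2 = 190.
Substituting N2 = 190 - 1.34N1 into the first: N1(1 - 1.27·1.34) = 157 - 1.27·190.
So N1* = -84.3/-0.702 = 120, and then N2* = 190 - 1.34·120 = 29.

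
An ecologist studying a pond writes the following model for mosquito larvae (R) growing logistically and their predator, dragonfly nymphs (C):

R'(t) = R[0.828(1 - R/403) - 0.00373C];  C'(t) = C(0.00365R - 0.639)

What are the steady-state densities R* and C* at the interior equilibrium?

From dC/dt = 0 with C > 0: 0.00365R* = 0.639, so R* = 175.
Substitute into dR/dt = 0: 0.828(1 - 175/403) = 0.00373C*.
The bracket is 0.566, giving C* = 0.468/0.00373 = 126.

R* ≈ 175, C* ≈ 126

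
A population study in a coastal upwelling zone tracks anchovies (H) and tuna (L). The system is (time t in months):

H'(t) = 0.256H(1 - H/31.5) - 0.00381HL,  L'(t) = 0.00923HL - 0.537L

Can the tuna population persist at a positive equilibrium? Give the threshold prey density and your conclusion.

Threshold H = 58.2; K < 58.2, so no, the predator goes extinct.

The predator equation gives dL/dt > 0 only when H > 0.537/0.00923 = 58.2.
Without the predator, H → K = 31.5. Since 31.5 < 58.2, the predator cannot invade.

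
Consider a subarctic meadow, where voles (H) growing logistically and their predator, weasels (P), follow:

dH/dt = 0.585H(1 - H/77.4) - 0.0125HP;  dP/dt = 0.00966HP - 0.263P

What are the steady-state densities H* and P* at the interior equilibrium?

From dP/dt = 0 with P > 0: 0.00966H* = 0.263, so H* = 27.2.
Substitute into dH/dt = 0: 0.585(1 - 27.2/77.4) = 0.0125P*.
The bracket is 0.648, giving P* = 0.379/0.0125 = 30.3.

H* ≈ 27.2, P* ≈ 30.3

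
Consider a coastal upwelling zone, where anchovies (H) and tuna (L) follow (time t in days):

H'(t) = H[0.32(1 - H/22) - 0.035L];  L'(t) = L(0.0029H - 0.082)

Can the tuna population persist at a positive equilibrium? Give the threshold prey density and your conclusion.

Threshold H = 28.3; K < 28.3, so no, the predator goes extinct.

The predator equation gives dL/dt > 0 only when H > 0.082/0.0029 = 28.3.
Without the predator, H → K = 22. Since 22 < 28.3, the predator cannot invade.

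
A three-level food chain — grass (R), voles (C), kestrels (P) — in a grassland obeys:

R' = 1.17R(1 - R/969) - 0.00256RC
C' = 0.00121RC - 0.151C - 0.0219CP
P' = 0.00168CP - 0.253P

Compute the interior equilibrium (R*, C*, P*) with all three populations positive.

From dP/dt = 0: 0.00168C* = 0.253, so C* = 151.
From dR/dt = 0: 1.17(1 - R*/969) = 0.00256·151, giving R* = 969·(1 - 0.33) = 650.
From dC/dt = 0: 0.00121·650 - 0.151 = 0.0219P*, so P* = 0.635/0.0219 = 29.

R* ≈ 650, C* ≈ 151, P* ≈ 29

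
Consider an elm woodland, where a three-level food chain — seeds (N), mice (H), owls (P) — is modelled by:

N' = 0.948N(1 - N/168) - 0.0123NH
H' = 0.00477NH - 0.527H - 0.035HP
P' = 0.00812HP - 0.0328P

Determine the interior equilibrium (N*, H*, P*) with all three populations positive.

N* ≈ 159, H* ≈ 4.04, P* ≈ 6.64

From dP/dt = 0: 0.00812H* = 0.0328, so H* = 4.04.
From dN/dt = 0: 0.948(1 - N*/168) = 0.0123·4.04, giving N* = 168·(1 - 0.0524) = 159.
From dH/dt = 0: 0.00477·159 - 0.527 = 0.035P*, so P* = 0.232/0.035 = 6.64.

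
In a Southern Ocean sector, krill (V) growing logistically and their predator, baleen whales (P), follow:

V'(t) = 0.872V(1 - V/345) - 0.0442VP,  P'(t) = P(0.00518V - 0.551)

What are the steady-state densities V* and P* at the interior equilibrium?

V* ≈ 106, P* ≈ 13.6

From dP/dt = 0 with P > 0: 0.00518V* = 0.551, so V* = 106.
Substitute into dV/dt = 0: 0.872(1 - 106/345) = 0.0442P*.
The bracket is 0.692, giving P* = 0.603/0.0442 = 13.6.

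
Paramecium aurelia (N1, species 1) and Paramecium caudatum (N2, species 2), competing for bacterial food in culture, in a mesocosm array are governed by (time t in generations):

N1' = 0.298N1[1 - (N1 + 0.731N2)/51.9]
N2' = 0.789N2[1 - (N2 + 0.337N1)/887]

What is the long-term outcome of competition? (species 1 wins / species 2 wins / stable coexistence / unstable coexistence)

species 2 excludes species 1

Compare the nullcline intercepts: K1/α12 = 51.9/0.731 = 71 < K2 = 887; K2/α21 = 887/0.337 = 2630 > K1 = 51.9.
Since the inequalities point opposite ways, species 2 can invade but species 1 cannot.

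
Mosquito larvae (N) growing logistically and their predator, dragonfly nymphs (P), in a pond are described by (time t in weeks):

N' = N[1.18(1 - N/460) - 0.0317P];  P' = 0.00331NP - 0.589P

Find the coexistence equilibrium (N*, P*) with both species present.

From dP/dt = 0 with P > 0: 0.00331N* = 0.589, so N* = 178.
Substitute into dN/dt = 0: 1.18(1 - 178/460) = 0.0317P*.
The bracket is 0.613, giving P* = 0.724/0.0317 = 22.8.

N* ≈ 178, P* ≈ 22.8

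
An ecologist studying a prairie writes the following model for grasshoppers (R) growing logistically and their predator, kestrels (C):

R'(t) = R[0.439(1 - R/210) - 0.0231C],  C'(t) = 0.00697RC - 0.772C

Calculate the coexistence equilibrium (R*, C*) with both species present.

From dC/dt = 0 with C > 0: 0.00697R* = 0.772, so R* = 111.
Substitute into dR/dt = 0: 0.439(1 - 111/210) = 0.0231C*.
The bracket is 0.473, giving C* = 0.207/0.0231 = 8.98.

R* ≈ 111, C* ≈ 8.98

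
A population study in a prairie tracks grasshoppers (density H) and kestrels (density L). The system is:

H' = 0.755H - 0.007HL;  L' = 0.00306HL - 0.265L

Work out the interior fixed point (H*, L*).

H* ≈ 86.6, L* ≈ 108

Set dL/dt = 0 with L > 0: 0.00306H - 0.265 = 0, so H* = 0.265/0.00306 = 86.6.
Set dH/dt = 0 with H > 0: 0.755 - 0.007L = 0, so L* = 0.755/0.007 = 108.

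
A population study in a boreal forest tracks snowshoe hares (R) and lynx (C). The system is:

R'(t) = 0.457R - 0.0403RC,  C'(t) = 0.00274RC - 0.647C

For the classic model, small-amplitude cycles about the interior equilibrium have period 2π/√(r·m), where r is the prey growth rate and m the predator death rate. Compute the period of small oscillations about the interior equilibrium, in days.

Here r = 0.457 and m = 0.647, so r·m = 0.296.
ω = √0.296 = 0.544 per day, hence T = 2π/ω ≈ 11.6 days.

T ≈ 11.6 days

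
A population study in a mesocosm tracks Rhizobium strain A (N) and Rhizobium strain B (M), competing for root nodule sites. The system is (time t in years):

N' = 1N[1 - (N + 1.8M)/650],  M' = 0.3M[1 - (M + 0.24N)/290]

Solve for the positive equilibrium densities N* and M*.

Setting both brackets to zero gives the nullclines N + 1.8M = 650 and 0.24N + M = 290.
Substituting M = 290 - 0.24N into the first: N(1 - 1.8·0.24) = 650 - 1.8·290.
So N* = 128/0.568 = 225, and then M* = 290 - 0.24·225 = 236.

N* ≈ 225, M* ≈ 236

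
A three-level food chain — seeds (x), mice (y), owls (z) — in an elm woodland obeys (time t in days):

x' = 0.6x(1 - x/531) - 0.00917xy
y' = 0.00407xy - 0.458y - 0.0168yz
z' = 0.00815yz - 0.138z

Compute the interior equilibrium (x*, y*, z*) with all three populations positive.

x* ≈ 394, y* ≈ 16.9, z* ≈ 68.1

From dz/dt = 0: 0.00815y* = 0.138, so y* = 16.9.
From dx/dt = 0: 0.6(1 - x*/531) = 0.00917·16.9, giving x* = 531·(1 - 0.259) = 394.
From dy/dt = 0: 0.00407·394 - 0.458 = 0.0168z*, so z* = 1.14/0.0168 = 68.1.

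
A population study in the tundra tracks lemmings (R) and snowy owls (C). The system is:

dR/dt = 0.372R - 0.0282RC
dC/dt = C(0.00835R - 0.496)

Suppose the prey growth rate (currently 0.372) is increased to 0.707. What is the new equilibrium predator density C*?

C* ≈ 25.1

At the interior fixed point, setting dR/dt = 0 with R > 0 fixes C* = (prey growth rate)/(RC coefficient) — independent of the other coefficients.
With the change, C* = 0.707/0.0282 = 25.1; it rises from 13.2.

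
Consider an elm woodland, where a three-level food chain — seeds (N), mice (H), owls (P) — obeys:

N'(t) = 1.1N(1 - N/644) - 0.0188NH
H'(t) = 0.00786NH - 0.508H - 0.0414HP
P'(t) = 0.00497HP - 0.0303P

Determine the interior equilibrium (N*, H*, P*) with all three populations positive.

From dP/dt = 0: 0.00497H* = 0.0303, so H* = 6.1.
From dN/dt = 0: 1.1(1 - N*/644) = 0.0188·6.1, giving N* = 644·(1 - 0.104) = 577.
From dH/dt = 0: 0.00786·577 - 0.508 = 0.0414P*, so P* = 4.03/0.0414 = 97.3.

N* ≈ 577, H* ≈ 6.1, P* ≈ 97.3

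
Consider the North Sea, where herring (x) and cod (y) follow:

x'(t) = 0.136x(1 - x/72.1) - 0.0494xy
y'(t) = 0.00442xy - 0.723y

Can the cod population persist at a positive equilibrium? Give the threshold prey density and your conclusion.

Threshold x = 164; K < 164, so no, the predator goes extinct.

The predator equation gives dy/dt > 0 only when x > 0.723/0.00442 = 164.
Without the predator, x → K = 72.1. Since 72.1 < 164, the predator cannot invade.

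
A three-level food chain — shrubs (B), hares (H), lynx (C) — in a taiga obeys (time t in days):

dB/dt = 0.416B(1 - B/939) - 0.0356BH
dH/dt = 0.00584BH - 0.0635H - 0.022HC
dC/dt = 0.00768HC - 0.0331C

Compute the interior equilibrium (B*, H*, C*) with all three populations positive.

B* ≈ 593, H* ≈ 4.31, C* ≈ 154

From dC/dt = 0: 0.00768H* = 0.0331, so H* = 4.31.
From dB/dt = 0: 0.416(1 - B*/939) = 0.0356·4.31, giving B* = 939·(1 - 0.369) = 593.
From dH/dt = 0: 0.00584·593 - 0.0635 = 0.022C*, so C* = 3.4/0.022 = 154.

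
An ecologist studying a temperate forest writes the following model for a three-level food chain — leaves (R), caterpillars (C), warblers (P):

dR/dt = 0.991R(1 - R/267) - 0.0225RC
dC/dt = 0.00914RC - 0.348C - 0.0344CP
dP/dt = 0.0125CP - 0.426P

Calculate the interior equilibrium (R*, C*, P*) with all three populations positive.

R* ≈ 60.4, C* ≈ 34.1, P* ≈ 5.93

From dP/dt = 0: 0.0125C* = 0.426, so C* = 34.1.
From dR/dt = 0: 0.991(1 - R*/267) = 0.0225·34.1, giving R* = 267·(1 - 0.774) = 60.4.
From dC/dt = 0: 0.00914·60.4 - 0.348 = 0.0344P*, so P* = 0.204/0.0344 = 5.93.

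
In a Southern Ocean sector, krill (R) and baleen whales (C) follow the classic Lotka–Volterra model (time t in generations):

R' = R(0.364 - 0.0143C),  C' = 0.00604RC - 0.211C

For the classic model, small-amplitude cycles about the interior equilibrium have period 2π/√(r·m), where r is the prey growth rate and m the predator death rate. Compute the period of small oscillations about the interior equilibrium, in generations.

Here r = 0.364 and m = 0.211, so r·m = 0.0768.
ω = √0.0768 = 0.277 per generation, hence T = 2π/ω ≈ 22.7 generations.

T ≈ 22.7 generations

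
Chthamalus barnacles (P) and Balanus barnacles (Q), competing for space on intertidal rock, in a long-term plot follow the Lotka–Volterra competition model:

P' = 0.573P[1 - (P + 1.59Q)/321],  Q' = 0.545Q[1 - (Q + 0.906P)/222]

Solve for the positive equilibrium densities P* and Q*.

Setting both brackets to zero gives the nullclines P + 1.59Q = 321 and 0.906P + Q = 222.
Substituting Q = 222 - 0.906P into the first: P(1 - 1.59·0.906) = 321 - 1.59·222.
So P* = -32/-0.441 = 72.6, and then Q* = 222 - 0.906·72.6 = 156.

P* ≈ 72.6, Q* ≈ 156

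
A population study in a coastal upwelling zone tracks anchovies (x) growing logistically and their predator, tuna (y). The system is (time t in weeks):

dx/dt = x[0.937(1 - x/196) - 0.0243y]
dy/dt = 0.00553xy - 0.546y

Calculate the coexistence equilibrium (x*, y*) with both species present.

From dy/dt = 0 with y > 0: 0.00553x* = 0.546, so x* = 98.7.
Substitute into dx/dt = 0: 0.937(1 - 98.7/196) = 0.0243y*.
The bracket is 0.496, giving y* = 0.465/0.0243 = 19.1.

x* ≈ 98.7, y* ≈ 19.1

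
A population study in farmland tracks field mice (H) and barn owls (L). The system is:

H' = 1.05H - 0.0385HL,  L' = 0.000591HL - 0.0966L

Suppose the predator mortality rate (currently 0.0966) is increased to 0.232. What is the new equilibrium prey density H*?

At the interior fixed point, setting dL/dt = 0 with L > 0 fixes H* = (predator death rate)/(HL coefficient) — independent of the other coefficients.
With the change, H* = 0.232/0.000591 = 393; it rises from 163.

H* ≈ 393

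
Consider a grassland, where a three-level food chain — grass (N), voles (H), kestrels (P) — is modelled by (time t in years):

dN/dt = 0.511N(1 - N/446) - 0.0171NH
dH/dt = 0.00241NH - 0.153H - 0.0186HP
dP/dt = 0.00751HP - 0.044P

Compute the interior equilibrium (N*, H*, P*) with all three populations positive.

From dP/dt = 0: 0.00751H* = 0.044, so H* = 5.86.
From dN/dt = 0: 0.511(1 - N*/446) = 0.0171·5.86, giving N* = 446·(1 - 0.196) = 359.
From dH/dt = 0: 0.00241·359 - 0.153 = 0.0186P*, so P* = 0.711/0.0186 = 38.2.

N* ≈ 359, H* ≈ 5.86, P* ≈ 38.2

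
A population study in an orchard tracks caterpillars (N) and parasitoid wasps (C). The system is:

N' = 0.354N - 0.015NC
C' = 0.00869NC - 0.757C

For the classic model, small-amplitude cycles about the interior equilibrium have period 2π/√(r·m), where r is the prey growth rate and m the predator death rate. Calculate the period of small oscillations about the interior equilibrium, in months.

Here r = 0.354 and m = 0.757, so r·m = 0.268.
ω = √0.268 = 0.518 per month, hence T = 2π/ω ≈ 12.1 months.

T ≈ 12.1 months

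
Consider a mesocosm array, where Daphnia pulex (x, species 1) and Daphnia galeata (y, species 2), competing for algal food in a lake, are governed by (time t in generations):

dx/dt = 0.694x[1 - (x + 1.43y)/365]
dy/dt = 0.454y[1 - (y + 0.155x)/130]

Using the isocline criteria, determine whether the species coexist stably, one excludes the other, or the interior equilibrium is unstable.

Compare the nullcline intercepts: K1/α12 = 365/1.43 = 255 > K2 = 130; K2/α21 = 130/0.155 = 839 > K1 = 365.
Since both inequalities hold, each species can invade when rare, so the interior equilibrium is stable.

stable coexistence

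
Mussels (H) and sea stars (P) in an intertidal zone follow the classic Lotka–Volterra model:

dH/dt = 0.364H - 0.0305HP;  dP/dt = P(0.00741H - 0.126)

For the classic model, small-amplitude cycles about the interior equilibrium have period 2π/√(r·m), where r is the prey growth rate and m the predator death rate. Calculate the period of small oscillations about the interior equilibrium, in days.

Here r = 0.364 and m = 0.126, so r·m = 0.0459.
ω = √0.0459 = 0.214 per day, hence T = 2π/ω ≈ 29.3 days.

T ≈ 29.3 days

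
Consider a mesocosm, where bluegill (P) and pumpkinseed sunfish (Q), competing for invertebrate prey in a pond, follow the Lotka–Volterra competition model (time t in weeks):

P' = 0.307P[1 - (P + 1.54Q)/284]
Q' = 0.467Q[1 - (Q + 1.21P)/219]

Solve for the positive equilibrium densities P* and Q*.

Setting both brackets to zero gives the nullclines P + 1.54Q = 284 and 1.21P + Q = 219.
Substituting Q = 219 - 1.21P into the first: P(1 - 1.54·1.21) = 284 - 1.54·219.
So P* = -53.3/-0.863 = 61.7, and then Q* = 219 - 1.21·61.7 = 144.

P* ≈ 61.7, Q* ≈ 144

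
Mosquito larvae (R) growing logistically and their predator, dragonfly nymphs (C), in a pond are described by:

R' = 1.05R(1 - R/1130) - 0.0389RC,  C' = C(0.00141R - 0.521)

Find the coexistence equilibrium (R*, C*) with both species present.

R* ≈ 370, C* ≈ 18.2

From dC/dt = 0 with C > 0: 0.00141R* = 0.521, so R* = 370.
Substitute into dR/dt = 0: 1.05(1 - 370/1130) = 0.0389C*.
The bracket is 0.673, giving C* = 0.707/0.0389 = 18.2.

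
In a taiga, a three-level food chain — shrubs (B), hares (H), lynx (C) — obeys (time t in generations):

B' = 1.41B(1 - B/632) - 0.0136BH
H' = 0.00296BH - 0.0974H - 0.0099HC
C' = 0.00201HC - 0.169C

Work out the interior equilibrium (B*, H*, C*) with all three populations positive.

B* ≈ 119, H* ≈ 84.1, C* ≈ 25.9

From dC/dt = 0: 0.00201H* = 0.169, so H* = 84.1.
From dB/dt = 0: 1.41(1 - B*/632) = 0.0136·84.1, giving B* = 632·(1 - 0.811) = 119.
From dH/dt = 0: 0.00296·119 - 0.0974 = 0.0099C*, so C* = 0.256/0.0099 = 25.9.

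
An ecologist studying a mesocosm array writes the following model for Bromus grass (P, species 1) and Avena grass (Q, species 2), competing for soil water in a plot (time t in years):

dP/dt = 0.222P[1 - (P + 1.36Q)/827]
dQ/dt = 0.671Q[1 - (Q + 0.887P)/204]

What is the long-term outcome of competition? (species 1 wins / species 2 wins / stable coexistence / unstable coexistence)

species 1 excludes species 2

Compare the nullcline intercepts: K1/α12 = 827/1.36 = 608 > K2 = 204; K2/α21 = 204/0.887 = 230 < K1 = 827.
Since the inequalities point opposite ways, species 1 can invade but species 2 cannot.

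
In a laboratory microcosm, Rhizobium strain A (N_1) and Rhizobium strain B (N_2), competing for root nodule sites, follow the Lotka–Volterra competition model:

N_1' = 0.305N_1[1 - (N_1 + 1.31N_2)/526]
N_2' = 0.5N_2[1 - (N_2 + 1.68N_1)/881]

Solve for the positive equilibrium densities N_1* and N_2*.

Setting both brackets to zero gives the nullclines N_1 + 1.31N_2 = 526 and 1.68N_1 + N_2 = 881.
Substituting N_2 = 881 - 1.68N_1 into the first: N_1(1 - 1.31·1.68) = 526 - 1.31·881.
So N_1* = -628/-1.2 = 523, and then N_2* = 881 - 1.68·523 = 2.23.

N_1* ≈ 523, N_2* ≈ 2.23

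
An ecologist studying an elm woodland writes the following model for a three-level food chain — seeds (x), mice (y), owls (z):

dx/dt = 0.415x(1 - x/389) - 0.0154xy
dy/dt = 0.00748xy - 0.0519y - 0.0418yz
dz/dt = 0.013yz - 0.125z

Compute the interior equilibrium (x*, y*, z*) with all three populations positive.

x* ≈ 250, y* ≈ 9.62, z* ≈ 43.5

From dz/dt = 0: 0.013y* = 0.125, so y* = 9.62.
From dx/dt = 0: 0.415(1 - x*/389) = 0.0154·9.62, giving x* = 389·(1 - 0.357) = 250.
From dy/dt = 0: 0.00748·250 - 0.0519 = 0.0418z*, so z* = 1.82/0.0418 = 43.5.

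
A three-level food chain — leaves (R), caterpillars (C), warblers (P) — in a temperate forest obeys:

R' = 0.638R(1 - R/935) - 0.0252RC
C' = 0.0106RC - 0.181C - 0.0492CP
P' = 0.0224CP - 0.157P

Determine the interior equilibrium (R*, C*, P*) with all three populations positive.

R* ≈ 676, C* ≈ 7.01, P* ≈ 142

From dP/dt = 0: 0.0224C* = 0.157, so C* = 7.01.
From dR/dt = 0: 0.638(1 - R*/935) = 0.0252·7.01, giving R* = 935·(1 - 0.277) = 676.
From dC/dt = 0: 0.0106·676 - 0.181 = 0.0492P*, so P* = 6.99/0.0492 = 142.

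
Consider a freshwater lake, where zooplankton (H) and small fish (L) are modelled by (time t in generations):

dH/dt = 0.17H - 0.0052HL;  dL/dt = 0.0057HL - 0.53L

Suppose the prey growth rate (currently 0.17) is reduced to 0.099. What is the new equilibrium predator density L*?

At the interior fixed point, setting dH/dt = 0 with H > 0 fixes L* = (prey growth rate)/(HL coefficient) — independent of the other coefficients.
With the change, L* = 0.099/0.0052 = 19; it falls from 32.7.

L* ≈ 19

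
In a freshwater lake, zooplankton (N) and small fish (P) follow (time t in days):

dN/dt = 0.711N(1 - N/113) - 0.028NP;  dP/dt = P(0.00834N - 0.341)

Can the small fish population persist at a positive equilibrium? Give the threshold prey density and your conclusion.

The predator equation gives dP/dt > 0 only when N > 0.341/0.00834 = 40.9.
Without the predator, N → K = 113. Since 113 > 40.9, the predator can invade and persist.

Threshold N = 40.9; K > 40.9, so yes, the predator persists.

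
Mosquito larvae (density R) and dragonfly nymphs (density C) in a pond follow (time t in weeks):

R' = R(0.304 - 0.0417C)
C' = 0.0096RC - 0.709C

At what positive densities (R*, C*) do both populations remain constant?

Set dC/dt = 0 with C > 0: 0.0096R - 0.709 = 0, so R* = 0.709/0.0096 = 73.9.
Set dR/dt = 0 with R > 0: 0.304 - 0.0417C = 0, so C* = 0.304/0.0417 = 7.29.

R* ≈ 73.9, C* ≈ 7.29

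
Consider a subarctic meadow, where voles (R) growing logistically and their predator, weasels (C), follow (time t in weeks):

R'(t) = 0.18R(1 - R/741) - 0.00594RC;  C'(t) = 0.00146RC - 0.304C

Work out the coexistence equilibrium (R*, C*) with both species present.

From dC/dt = 0 with C > 0: 0.00146R* = 0.304, so R* = 208.
Substitute into dR/dt = 0: 0.18(1 - 208/741) = 0.00594C*.
The bracket is 0.719, giving C* = 0.129/0.00594 = 21.8.

R* ≈ 208, C* ≈ 21.8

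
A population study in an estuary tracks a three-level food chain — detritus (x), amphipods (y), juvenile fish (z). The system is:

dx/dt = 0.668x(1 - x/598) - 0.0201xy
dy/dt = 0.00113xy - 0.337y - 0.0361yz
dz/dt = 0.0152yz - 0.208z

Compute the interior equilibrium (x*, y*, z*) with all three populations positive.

x* ≈ 352, y* ≈ 13.7, z* ≈ 1.68

From dz/dt = 0: 0.0152y* = 0.208, so y* = 13.7.
From dx/dt = 0: 0.668(1 - x*/598) = 0.0201·13.7, giving x* = 598·(1 - 0.412) = 352.
From dy/dt = 0: 0.00113·352 - 0.337 = 0.0361z*, so z* = 0.0605/0.0361 = 1.68.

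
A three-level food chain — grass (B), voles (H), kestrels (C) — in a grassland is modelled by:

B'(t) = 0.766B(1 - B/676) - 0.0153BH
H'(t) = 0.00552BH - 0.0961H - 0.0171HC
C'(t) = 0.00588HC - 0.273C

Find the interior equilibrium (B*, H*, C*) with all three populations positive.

From dC/dt = 0: 0.00588H* = 0.273, so H* = 46.4.
From dB/dt = 0: 0.766(1 - B*/676) = 0.0153·46.4, giving B* = 676·(1 - 0.927) = 49.1.
From dH/dt = 0: 0.00552·49.1 - 0.0961 = 0.0171C*, so C* = 0.175/0.0171 = 10.2.

B* ≈ 49.1, H* ≈ 46.4, C* ≈ 10.2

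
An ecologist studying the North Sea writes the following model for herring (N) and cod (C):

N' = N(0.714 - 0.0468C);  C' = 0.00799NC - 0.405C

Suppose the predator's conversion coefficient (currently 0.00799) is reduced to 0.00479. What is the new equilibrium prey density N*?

At the interior fixed point, setting dC/dt = 0 with C > 0 fixes N* = (predator death rate)/(NC coefficient) — independent of the other coefficients.
With the change, N* = 0.405/0.00479 = 84.6; it rises from 50.7.

N* ≈ 84.6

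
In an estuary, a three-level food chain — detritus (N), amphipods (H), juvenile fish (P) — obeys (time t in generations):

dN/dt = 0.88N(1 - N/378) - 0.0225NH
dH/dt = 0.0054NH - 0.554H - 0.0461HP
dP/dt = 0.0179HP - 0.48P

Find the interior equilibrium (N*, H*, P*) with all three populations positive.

From dP/dt = 0: 0.0179H* = 0.48, so H* = 26.8.
From dN/dt = 0: 0.88(1 - N*/378) = 0.0225·26.8, giving N* = 378·(1 - 0.686) = 119.
From dH/dt = 0: 0.0054·119 - 0.554 = 0.0461P*, so P* = 0.0877/0.0461 = 1.9.

N* ≈ 119, H* ≈ 26.8, P* ≈ 1.9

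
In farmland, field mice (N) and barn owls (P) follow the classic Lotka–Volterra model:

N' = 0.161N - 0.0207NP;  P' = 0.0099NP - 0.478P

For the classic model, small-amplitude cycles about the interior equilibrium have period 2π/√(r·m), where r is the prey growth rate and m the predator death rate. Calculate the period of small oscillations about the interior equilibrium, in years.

Here r = 0.161 and m = 0.478, so r·m = 0.077.
ω = √0.077 = 0.277 per year, hence T = 2π/ω ≈ 22.6 years.

T ≈ 22.6 years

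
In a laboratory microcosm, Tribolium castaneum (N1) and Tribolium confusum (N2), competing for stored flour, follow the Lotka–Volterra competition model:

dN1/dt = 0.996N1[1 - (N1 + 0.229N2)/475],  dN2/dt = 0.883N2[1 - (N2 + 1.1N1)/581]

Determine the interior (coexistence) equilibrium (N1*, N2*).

N1* ≈ 457, N2* ≈ 78.2

Setting both brackets to zero gives the nullclines N1 + 0.229N2 = 475 and 1.1N1 + N2 = 581.
Substituting N2 = 581 - 1.1N1 into the first: N1(1 - 0.229·1.1) = 475 - 0.229·581.
So N1* = 342/0.748 = 457, and then N2* = 581 - 1.1·457 = 78.2.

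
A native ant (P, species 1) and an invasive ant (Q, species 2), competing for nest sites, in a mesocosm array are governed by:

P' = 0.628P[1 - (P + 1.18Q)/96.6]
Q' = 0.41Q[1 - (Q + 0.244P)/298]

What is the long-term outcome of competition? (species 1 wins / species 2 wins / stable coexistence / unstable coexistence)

species 2 excludes species 1

Compare the nullcline intercepts: K1/α12 = 96.6/1.18 = 81.9 < K2 = 298; K2/α21 = 298/0.244 = 1220 > K1 = 96.6.
Since the inequalities point opposite ways, species 2 can invade but species 1 cannot.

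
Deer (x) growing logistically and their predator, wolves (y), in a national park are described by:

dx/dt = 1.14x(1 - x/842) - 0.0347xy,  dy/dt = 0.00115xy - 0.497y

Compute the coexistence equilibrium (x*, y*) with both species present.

From dy/dt = 0 with y > 0: 0.00115x* = 0.497, so x* = 432.
Substitute into dx/dt = 0: 1.14(1 - 432/842) = 0.0347y*.
The bracket is 0.487, giving y* = 0.555/0.0347 = 16.

x* ≈ 432, y* ≈ 16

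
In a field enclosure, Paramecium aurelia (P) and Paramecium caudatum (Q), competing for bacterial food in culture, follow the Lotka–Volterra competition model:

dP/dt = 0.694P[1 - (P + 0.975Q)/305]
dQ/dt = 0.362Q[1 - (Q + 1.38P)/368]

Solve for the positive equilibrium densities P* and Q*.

Setting both brackets to zero gives the nullclines P + 0.975Q = 305 and 1.38P + Q = 368.
Substituting Q = 368 - 1.38P into the first: P(1 - 0.975·1.38) = 305 - 0.975·368.
So P* = -53.8/-0.345 = 156, and then Q* = 368 - 1.38·156 = 153.

P* ≈ 156, Q* ≈ 153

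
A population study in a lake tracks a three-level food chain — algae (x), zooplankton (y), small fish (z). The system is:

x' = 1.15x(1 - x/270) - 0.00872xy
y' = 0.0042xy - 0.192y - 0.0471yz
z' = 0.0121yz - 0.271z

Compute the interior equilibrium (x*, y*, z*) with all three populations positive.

x* ≈ 224, y* ≈ 22.4, z* ≈ 15.9

From dz/dt = 0: 0.0121y* = 0.271, so y* = 22.4.
From dx/dt = 0: 1.15(1 - x*/270) = 0.00872·22.4, giving x* = 270·(1 - 0.17) = 224.
From dy/dt = 0: 0.0042·224 - 0.192 = 0.0471z*, so z* = 0.749/0.0471 = 15.9.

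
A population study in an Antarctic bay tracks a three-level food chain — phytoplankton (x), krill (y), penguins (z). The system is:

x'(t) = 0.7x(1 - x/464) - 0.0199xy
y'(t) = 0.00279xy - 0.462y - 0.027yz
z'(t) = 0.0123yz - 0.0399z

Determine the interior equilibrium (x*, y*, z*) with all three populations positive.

x* ≈ 421, y* ≈ 3.24, z* ≈ 26.4

From dz/dt = 0: 0.0123y* = 0.0399, so y* = 3.24.
From dx/dt = 0: 0.7(1 - x*/464) = 0.0199·3.24, giving x* = 464·(1 - 0.0922) = 421.
From dy/dt = 0: 0.00279·421 - 0.462 = 0.027z*, so z* = 0.713/0.027 = 26.4.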